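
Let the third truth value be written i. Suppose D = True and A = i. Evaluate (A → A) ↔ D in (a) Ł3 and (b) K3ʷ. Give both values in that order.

True; i

In Ł3: A → A = i → i = True  [min(1, 1−½+½)]
(A → A) ↔ D = True ↔ True = True
In K3ʷ: A → A = i → i = i
(A → A) ↔ D = i ↔ True = i
They differ because Ł3 and K3ʷ treat i differently under the binary connectives.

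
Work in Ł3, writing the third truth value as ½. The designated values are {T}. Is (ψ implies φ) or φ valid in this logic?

No

Countermodel: ψ=T, φ=½ gives ½, which is not designated.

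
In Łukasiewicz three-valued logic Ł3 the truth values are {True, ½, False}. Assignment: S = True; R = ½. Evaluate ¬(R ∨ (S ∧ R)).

½

S ∧ R = True ∧ ½ = ½
R ∨ (S ∧ R) = ½ ∨ ½ = ½
¬(R ∨ (S ∧ R)) = ¬½ = ½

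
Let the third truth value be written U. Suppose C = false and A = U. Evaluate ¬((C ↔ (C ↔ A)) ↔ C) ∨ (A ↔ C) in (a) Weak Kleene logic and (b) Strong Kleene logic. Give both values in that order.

U; U

In Weak Kleene logic: C ↔ A = false ↔ U = U
C ↔ (C ↔ A) = false ↔ U = U
(C ↔ (C ↔ A)) ↔ C = U ↔ false = U
¬((C ↔ (C ↔ A)) ↔ C) = ¬U = U
A ↔ C = U ↔ false = U
¬((C ↔ (C ↔ A)) ↔ C) ∨ (A ↔ C) = U ∨ U = U
In Strong Kleene logic: C ↔ A = false ↔ U = U
C ↔ (C ↔ A) = false ↔ U = U
(C ↔ (C ↔ A)) ↔ C = U ↔ false = U
¬((C ↔ (C ↔ A)) ↔ C) = ¬U = U
A ↔ C = U ↔ false = U
¬((C ↔ (C ↔ A)) ↔ C) ∨ (A ↔ C) = U ∨ U = U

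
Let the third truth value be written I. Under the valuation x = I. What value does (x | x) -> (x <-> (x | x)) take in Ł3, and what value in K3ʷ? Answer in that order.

In Ł3: x | x = I | I = I
x | x = I | I = I
x <-> (x | x) = I <-> I = True  [1 − |½−½|]
(x | x) -> (x <-> (x | x)) = I -> True = True
In K3ʷ: x | x = I | I = I
x | x = I | I = I
x <-> (x | x) = I <-> I = I
(x | x) -> (x <-> (x | x)) = I -> I = I
They differ because Ł3 and K3ʷ treat I differently under the binary connectives.

True; I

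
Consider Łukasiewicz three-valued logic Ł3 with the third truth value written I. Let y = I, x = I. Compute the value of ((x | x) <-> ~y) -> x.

I

x | x = I | I = I
~y = ~I = I
(x | x) <-> ~y = I <-> I = True  [1 − |½−½|]
((x | x) <-> ~y) -> x = True -> I = I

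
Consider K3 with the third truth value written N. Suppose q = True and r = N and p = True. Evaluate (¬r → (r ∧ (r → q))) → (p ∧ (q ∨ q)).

True

¬r = ¬N = N
r → q = N → True = True  [¬N ∨ True]
r ∧ (r → q) = N ∧ True = N
¬r → (r ∧ (r → q)) = N → N = N
q ∨ q = True ∨ True = True
p ∧ (q ∨ q) = True ∧ True = True
(¬r → (r ∧ (r → q))) → (p ∧ (q ∨ q)) = N → True = True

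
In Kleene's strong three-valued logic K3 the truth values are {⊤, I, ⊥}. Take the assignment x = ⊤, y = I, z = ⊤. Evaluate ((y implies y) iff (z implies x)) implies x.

⊤

y implies y = I implies I = I
z implies x = ⊤ implies ⊤ = ⊤
(y implies y) iff (z implies x) = I iff ⊤ = I
((y implies y) iff (z implies x)) implies x = I implies ⊤ = ⊤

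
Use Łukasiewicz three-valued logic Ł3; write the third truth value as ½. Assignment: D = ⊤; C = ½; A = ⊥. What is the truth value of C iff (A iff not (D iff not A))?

not A = not ⊥ = ⊤
D iff not A = ⊤ iff ⊤ = ⊤
not (D iff not A) = not ⊤ = ⊥
A iff not (D iff not A) = ⊥ iff ⊥ = ⊤
C iff (A iff not (D iff not A)) = ½ iff ⊤ = ½  [1 − |½−1|]

½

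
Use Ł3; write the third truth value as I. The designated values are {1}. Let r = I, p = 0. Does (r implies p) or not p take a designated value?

Yes

r implies p = I implies 0 = I
not p = not 0 = 1
(r implies p) or not p = I or 1 = 1
1 ∈ {1}.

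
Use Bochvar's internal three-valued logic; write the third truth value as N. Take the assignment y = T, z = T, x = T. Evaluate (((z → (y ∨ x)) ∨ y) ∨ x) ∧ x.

T

y ∨ x = T ∨ T = T
z → (y ∨ x) = T → T = T
(z → (y ∨ x)) ∨ y = T ∨ T = T
((z → (y ∨ x)) ∨ y) ∨ x = T ∨ T = T
(((z → (y ∨ x)) ∨ y) ∨ x) ∧ x = T ∧ T = T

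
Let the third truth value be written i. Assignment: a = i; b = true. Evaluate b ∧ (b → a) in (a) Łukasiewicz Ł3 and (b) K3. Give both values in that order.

In Łukasiewicz Ł3: b → a = true → i = i  [min(1, 1−1+½)]
b ∧ (b → a) = true ∧ i = i
In K3: b → a = true → i = i  [¬true ∨ i]
b ∧ (b → a) = true ∧ i = i

i; i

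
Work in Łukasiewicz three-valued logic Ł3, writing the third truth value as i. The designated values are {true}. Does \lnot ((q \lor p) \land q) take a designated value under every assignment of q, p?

Countermodel: q=true, p=true gives false, which is not designated.

No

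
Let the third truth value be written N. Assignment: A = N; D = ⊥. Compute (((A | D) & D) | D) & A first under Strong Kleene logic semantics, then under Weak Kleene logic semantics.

In Strong Kleene logic: A | D = N | ⊥ = N
(A | D) & D = N & ⊥ = ⊥
((A | D) & D) | D = ⊥ | ⊥ = ⊥
(((A | D) & D) | D) & A = ⊥ & N = ⊥
In Weak Kleene logic: A | D = N | ⊥ = N
(A | D) & D = N & ⊥ = N
((A | D) & D) | D = N | ⊥ = N
(((A | D) & D) | D) & A = N & N = N
They differ because Strong Kleene logic and Weak Kleene logic treat N differently under the binary connectives.

⊥; N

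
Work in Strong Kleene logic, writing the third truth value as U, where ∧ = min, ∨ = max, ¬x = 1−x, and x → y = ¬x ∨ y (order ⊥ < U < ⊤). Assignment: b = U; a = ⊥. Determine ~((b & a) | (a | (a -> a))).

b & a = U & ⊥ = ⊥
a -> a = ⊥ -> ⊥ = ⊤
a | (a -> a) = ⊥ | ⊤ = ⊤
(b & a) | (a | (a -> a)) = ⊥ | ⊤ = ⊤
~((b & a) | (a | (a -> a))) = ~⊤ = ⊥

⊥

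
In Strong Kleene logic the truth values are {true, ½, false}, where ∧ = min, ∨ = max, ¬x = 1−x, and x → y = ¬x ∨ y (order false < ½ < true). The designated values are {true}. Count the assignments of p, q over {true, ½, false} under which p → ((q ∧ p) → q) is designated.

Of the 9 assignments, 7 give a value in {true}.

7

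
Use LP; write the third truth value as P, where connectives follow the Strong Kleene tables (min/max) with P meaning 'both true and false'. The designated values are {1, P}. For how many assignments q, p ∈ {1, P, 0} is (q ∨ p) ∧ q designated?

6

Of the 9 assignments, 6 give a value in {1, P}.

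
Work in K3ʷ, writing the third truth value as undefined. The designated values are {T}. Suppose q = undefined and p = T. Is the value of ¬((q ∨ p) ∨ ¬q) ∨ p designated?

No

q ∨ p = undefined ∨ T = undefined
¬q = ¬undefined = undefined
(q ∨ p) ∨ ¬q = undefined ∨ undefined = undefined
¬((q ∨ p) ∨ ¬q) = ¬undefined = undefined
¬((q ∨ p) ∨ ¬q) ∨ p = undefined ∨ T = undefined
undefined ∉ {T}.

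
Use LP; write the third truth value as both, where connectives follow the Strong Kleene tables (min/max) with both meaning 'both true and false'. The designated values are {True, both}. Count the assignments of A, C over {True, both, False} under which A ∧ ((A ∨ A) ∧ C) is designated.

Designated under: (A=True, C=True); (A=True, C=both); (A=both, C=True); (A=both, C=both).

4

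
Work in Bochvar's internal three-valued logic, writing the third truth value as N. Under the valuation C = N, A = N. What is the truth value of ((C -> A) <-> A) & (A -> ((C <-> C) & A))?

N

C -> A = N -> N = N  [any arg is the third value ⇒ result is the third value]
(C -> A) <-> A = N <-> N = N
C <-> C = N <-> N = N
(C <-> C) & A = N & N = N
A -> ((C <-> C) & A) = N -> N = N
((C -> A) <-> A) & (A -> ((C <-> C) & A)) = N & N = N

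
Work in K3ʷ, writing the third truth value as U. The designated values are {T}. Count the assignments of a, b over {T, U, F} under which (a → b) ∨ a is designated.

Designated under: (a=T, b=T); (a=T, b=F); (a=F, b=T); (a=F, b=F).

4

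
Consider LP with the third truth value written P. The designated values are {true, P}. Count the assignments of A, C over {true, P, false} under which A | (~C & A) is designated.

Of the 9 assignments, 6 give a value in {true, P}.

6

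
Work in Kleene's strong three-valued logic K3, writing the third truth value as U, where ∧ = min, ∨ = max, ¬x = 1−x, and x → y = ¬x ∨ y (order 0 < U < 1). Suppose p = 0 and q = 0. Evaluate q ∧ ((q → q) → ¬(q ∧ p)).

q → q = 0 → 0 = 1
q ∧ p = 0 ∧ 0 = 0
¬(q ∧ p) = ¬0 = 1
(q → q) → ¬(q ∧ p) = 1 → 1 = 1
q ∧ ((q → q) → ¬(q ∧ p)) = 0 ∧ 1 = 0

0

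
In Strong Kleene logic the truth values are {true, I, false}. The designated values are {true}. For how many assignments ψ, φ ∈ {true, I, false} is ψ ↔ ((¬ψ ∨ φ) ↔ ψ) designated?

4

Designated under: (ψ=true, φ=true); (ψ=false, φ=true); (ψ=false, φ=I); (ψ=false, φ=false).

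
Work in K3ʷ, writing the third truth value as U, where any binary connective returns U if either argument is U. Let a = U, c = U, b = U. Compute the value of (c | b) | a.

c | b = U | U = U
(c | b) | a = U | U = U

U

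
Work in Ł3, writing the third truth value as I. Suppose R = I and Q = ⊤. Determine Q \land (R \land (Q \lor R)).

I

Q \lor R = ⊤ \lor I = ⊤
R \land (Q \lor R) = I \land ⊤ = I
Q \land (R \land (Q \lor R)) = ⊤ \land I = I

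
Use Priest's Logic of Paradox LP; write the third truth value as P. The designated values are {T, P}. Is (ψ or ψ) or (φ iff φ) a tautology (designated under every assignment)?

Yes

Every assignment of ψ, φ over {T, P, F} gives a value in {T, P}.
In particular, with ψ=P, φ=P: (ψ or ψ) or (φ iff φ) = P.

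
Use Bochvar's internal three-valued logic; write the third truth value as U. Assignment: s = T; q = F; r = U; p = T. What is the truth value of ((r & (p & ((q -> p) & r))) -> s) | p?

U

q -> p = F -> T = T
(q -> p) & r = T & U = U
p & ((q -> p) & r) = T & U = U
r & (p & ((q -> p) & r)) = U & U = U
(r & (p & ((q -> p) & r))) -> s = U -> T = U  [any arg is the third value ⇒ result is the third value]
((r & (p & ((q -> p) & r))) -> s) | p = U | T = U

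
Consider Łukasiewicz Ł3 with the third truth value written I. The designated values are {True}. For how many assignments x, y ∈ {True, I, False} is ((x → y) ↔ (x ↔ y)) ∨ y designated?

Of the 9 assignments, 8 give a value in {True}.

8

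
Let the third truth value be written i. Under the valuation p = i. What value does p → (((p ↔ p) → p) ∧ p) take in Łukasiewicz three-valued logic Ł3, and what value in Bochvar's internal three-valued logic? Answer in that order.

T; i

In Łukasiewicz three-valued logic Ł3: p ↔ p = i ↔ i = T
(p ↔ p) → p = T → i = i
((p ↔ p) → p) ∧ p = i ∧ i = i
p → (((p ↔ p) → p) ∧ p) = i → i = T
In Bochvar's internal three-valued logic: p ↔ p = i ↔ i = i
(p ↔ p) → p = i → i = i  [any arg is the third value ⇒ result is the third value]
((p ↔ p) → p) ∧ p = i ∧ i = i
p → (((p ↔ p) → p) ∧ p) = i → i = i
They differ because Łukasiewicz three-valued logic Ł3 and Bochvar's internal three-valued logic treat i differently under the binary connectives.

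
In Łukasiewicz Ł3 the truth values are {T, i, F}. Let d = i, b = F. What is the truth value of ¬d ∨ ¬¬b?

¬d = ¬i = i
¬b = ¬F = T
¬¬b = ¬T = F
¬d ∨ ¬¬b = i ∨ F = i

i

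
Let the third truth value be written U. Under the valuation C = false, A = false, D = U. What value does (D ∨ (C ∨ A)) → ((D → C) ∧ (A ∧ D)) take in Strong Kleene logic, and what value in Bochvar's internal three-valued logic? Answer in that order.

U; U

In Strong Kleene logic: C ∨ A = false ∨ false = false
D ∨ (C ∨ A) = U ∨ false = U
D → C = U → false = U
A ∧ D = false ∧ U = false
(D → C) ∧ (A ∧ D) = U ∧ false = false
(D ∨ (C ∨ A)) → ((D → C) ∧ (A ∧ D)) = U → false = U
In Bochvar's internal three-valued logic: C ∨ A = false ∨ false = false
D ∨ (C ∨ A) = U ∨ false = U
D → C = U → false = U  [any arg is the third value ⇒ result is the third value]
A ∧ D = false ∧ U = U
(D → C) ∧ (A ∧ D) = U ∧ U = U
(D ∨ (C ∨ A)) → ((D → C) ∧ (A ∧ D)) = U → U = U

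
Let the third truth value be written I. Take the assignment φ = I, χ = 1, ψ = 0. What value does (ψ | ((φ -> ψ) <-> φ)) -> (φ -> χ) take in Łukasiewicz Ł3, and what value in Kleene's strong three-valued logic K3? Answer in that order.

In Łukasiewicz Ł3: φ -> ψ = I -> 0 = I
(φ -> ψ) <-> φ = I <-> I = 1
ψ | ((φ -> ψ) <-> φ) = 0 | 1 = 1
φ -> χ = I -> 1 = 1
(ψ | ((φ -> ψ) <-> φ)) -> (φ -> χ) = 1 -> 1 = 1
In Kleene's strong three-valued logic K3: φ -> ψ = I -> 0 = I  [~I | 0]
(φ -> ψ) <-> φ = I <-> I = I
ψ | ((φ -> ψ) <-> φ) = 0 | I = I
φ -> χ = I -> 1 = 1
(ψ | ((φ -> ψ) <-> φ)) -> (φ -> χ) = I -> 1 = 1

1; 1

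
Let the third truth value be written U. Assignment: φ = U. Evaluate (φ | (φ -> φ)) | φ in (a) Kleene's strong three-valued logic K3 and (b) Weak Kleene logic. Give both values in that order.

In Kleene's strong three-valued logic K3: φ -> φ = U -> U = U  [~U | U]
φ | (φ -> φ) = U | U = U
(φ | (φ -> φ)) | φ = U | U = U
In Weak Kleene logic: φ -> φ = U -> U = U  [any arg is the third value ⇒ result is the third value]
φ | (φ -> φ) = U | U = U
(φ | (φ -> φ)) | φ = U | U = U

U; U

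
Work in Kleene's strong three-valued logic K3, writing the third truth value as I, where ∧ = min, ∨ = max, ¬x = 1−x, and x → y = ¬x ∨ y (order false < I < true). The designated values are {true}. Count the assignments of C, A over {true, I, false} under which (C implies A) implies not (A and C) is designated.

5

Of the 9 assignments, 5 give a value in {true}.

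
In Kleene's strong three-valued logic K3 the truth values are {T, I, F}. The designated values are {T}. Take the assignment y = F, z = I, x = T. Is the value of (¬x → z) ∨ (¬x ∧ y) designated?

¬x = ¬T = F
¬x → z = F → I = T  [¬F ∨ I]
¬x = ¬T = F
¬x ∧ y = F ∧ F = F
(¬x → z) ∨ (¬x ∧ y) = T ∨ F = T
T ∈ {T}.

Yes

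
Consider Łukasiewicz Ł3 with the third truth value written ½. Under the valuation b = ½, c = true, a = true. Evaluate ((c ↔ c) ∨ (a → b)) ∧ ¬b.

c ↔ c = true ↔ true = true
a → b = true → ½ = ½  [min(1, 1−1+½)]
(c ↔ c) ∨ (a → b) = true ∨ ½ = true
¬b = ¬½ = ½
((c ↔ c) ∨ (a → b)) ∧ ¬b = true ∧ ½ = ½

½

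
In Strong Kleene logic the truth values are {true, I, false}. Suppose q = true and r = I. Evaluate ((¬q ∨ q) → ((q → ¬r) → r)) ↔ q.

I

¬q = ¬true = false
¬q ∨ q = false ∨ true = true
¬r = ¬I = I
q → ¬r = true → I = I
(q → ¬r) → r = I → I = I
(¬q ∨ q) → ((q → ¬r) → r) = true → I = I
((¬q ∨ q) → ((q → ¬r) → r)) ↔ q = I ↔ true = I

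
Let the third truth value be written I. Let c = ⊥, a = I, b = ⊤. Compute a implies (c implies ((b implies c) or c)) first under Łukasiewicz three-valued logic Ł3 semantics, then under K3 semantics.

In Łukasiewicz three-valued logic Ł3: b implies c = ⊤ implies ⊥ = ⊥
(b implies c) or c = ⊥ or ⊥ = ⊥
c implies ((b implies c) or c) = ⊥ implies ⊥ = ⊤
a implies (c implies ((b implies c) or c)) = I implies ⊤ = ⊤  [min(1, 1−½+1)]
In K3: b implies c = ⊤ implies ⊥ = ⊥
(b implies c) or c = ⊥ or ⊥ = ⊥
c implies ((b implies c) or c) = ⊥ implies ⊥ = ⊤
a implies (c implies ((b implies c) or c)) = I implies ⊤ = ⊤  [not I or ⊤]

⊤; ⊤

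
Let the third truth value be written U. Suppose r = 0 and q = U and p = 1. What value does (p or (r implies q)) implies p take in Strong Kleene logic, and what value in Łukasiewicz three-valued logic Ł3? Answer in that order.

In Strong Kleene logic: r implies q = 0 implies U = 1  [not 0 or U]
p or (r implies q) = 1 or 1 = 1
(p or (r implies q)) implies p = 1 implies 1 = 1
In Łukasiewicz three-valued logic Ł3: r implies q = 0 implies U = 1  [min(1, 1−0+½)]
p or (r implies q) = 1 or 1 = 1
(p or (r implies q)) implies p = 1 implies 1 = 1

1; 1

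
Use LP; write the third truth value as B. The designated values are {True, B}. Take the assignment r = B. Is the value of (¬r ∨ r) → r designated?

Yes

¬r = ¬B = B
¬r ∨ r = B ∨ B = B
(¬r ∨ r) → r = B → B = B  [¬B ∨ B]
B ∈ {True, B}.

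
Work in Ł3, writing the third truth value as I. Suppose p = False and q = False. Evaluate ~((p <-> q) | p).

False

p <-> q = False <-> False = True
(p <-> q) | p = True | False = True
~((p <-> q) | p) = ~True = False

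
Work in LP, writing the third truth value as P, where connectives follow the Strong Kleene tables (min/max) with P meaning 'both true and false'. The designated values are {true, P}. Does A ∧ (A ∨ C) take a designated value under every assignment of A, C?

No

Countermodel: A=false, C=true gives false, which is not designated.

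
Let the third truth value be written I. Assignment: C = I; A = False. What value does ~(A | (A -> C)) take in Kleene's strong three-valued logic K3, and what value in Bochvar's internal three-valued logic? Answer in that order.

False; I

In Kleene's strong three-valued logic K3: A -> C = False -> I = True  [~False | I]
A | (A -> C) = False | True = True
~(A | (A -> C)) = ~True = False
In Bochvar's internal three-valued logic: A -> C = False -> I = I  [any arg is the third value ⇒ result is the third value]
A | (A -> C) = False | I = I
~(A | (A -> C)) = ~I = I
They differ because Kleene's strong three-valued logic K3 and Bochvar's internal three-valued logic treat I differently under the binary connectives.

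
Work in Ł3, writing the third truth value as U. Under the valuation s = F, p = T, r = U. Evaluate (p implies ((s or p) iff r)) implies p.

T

s or p = F or T = T
(s or p) iff r = T iff U = U
p implies ((s or p) iff r) = T implies U = U
(p implies ((s or p) iff r)) implies p = U implies T = T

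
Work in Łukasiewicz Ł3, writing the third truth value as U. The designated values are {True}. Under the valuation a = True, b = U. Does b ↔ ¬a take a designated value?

No

¬a = ¬True = False
b ↔ ¬a = U ↔ False = U  [1 − |½−0|]
U ∉ {True}.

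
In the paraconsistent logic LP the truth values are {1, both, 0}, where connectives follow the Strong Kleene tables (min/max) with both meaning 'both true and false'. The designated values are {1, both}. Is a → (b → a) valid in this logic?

Every assignment of a, b over {1, both, 0} gives a value in {1, both}.
In particular, with a=both, b=both: a → (b → a) = both.

Yes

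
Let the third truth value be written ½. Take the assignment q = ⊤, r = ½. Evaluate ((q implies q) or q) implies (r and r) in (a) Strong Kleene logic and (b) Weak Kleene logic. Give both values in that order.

In Strong Kleene logic: q implies q = ⊤ implies ⊤ = ⊤
(q implies q) or q = ⊤ or ⊤ = ⊤
r and r = ½ and ½ = ½
((q implies q) or q) implies (r and r) = ⊤ implies ½ = ½  [not ⊤ or ½]
In Weak Kleene logic: q implies q = ⊤ implies ⊤ = ⊤
(q implies q) or q = ⊤ or ⊤ = ⊤
r and r = ½ and ½ = ½
((q implies q) or q) implies (r and r) = ⊤ implies ½ = ½  [any arg is the third value ⇒ result is the third value]

½; ½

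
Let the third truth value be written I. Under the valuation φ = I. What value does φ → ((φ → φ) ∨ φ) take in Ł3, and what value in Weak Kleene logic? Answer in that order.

1; I

In Ł3: φ → φ = I → I = 1  [min(1, 1−½+½)]
(φ → φ) ∨ φ = 1 ∨ I = 1
φ → ((φ → φ) ∨ φ) = I → 1 = 1
In Weak Kleene logic: φ → φ = I → I = I
(φ → φ) ∨ φ = I ∨ I = I
φ → ((φ → φ) ∨ φ) = I → I = I
They differ because Ł3 and Weak Kleene logic treat I differently under the binary connectives.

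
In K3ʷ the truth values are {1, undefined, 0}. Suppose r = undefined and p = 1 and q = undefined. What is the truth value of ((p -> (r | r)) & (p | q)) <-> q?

r | r = undefined | undefined = undefined
p -> (r | r) = 1 -> undefined = undefined  [any arg is the third value ⇒ result is the third value]
p | q = 1 | undefined = undefined
(p -> (r | r)) & (p | q) = undefined & undefined = undefined
((p -> (r | r)) & (p | q)) <-> q = undefined <-> undefined = undefined

undefined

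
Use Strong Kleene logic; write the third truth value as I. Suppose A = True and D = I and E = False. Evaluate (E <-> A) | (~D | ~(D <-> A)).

E <-> A = False <-> True = False
~D = ~I = I
D <-> A = I <-> True = I
~(D <-> A) = ~I = I
~D | ~(D <-> A) = I | I = I
(E <-> A) | (~D | ~(D <-> A)) = False | I = I

I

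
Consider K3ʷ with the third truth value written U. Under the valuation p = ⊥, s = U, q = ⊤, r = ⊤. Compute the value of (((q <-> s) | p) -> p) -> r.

U

q <-> s = ⊤ <-> U = U
(q <-> s) | p = U | ⊥ = U
((q <-> s) | p) -> p = U -> ⊥ = U  [any arg is the third value ⇒ result is the third value]
(((q <-> s) | p) -> p) -> r = U -> ⊤ = U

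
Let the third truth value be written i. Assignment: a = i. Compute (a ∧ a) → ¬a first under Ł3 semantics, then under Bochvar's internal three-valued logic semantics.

⊤; i

In Ł3: a ∧ a = i ∧ i = i
¬a = ¬i = i
(a ∧ a) → ¬a = i → i = ⊤
In Bochvar's internal three-valued logic: a ∧ a = i ∧ i = i
¬a = ¬i = i
(a ∧ a) → ¬a = i → i = i  [any arg is the third value ⇒ result is the third value]
They differ because Ł3 and Bochvar's internal three-valued logic treat i differently under the binary connectives.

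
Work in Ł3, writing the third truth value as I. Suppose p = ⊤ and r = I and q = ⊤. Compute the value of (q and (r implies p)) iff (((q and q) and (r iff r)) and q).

⊤

r implies p = I implies ⊤ = ⊤
q and (r implies p) = ⊤ and ⊤ = ⊤
q and q = ⊤ and ⊤ = ⊤
r iff r = I iff I = ⊤
(q and q) and (r iff r) = ⊤ and ⊤ = ⊤
((q and q) and (r iff r)) and q = ⊤ and ⊤ = ⊤
(q and (r implies p)) iff (((q and q) and (r iff r)) and q) = ⊤ iff ⊤ = ⊤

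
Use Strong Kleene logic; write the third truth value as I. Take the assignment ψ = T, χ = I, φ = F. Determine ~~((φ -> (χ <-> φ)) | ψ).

χ <-> φ = I <-> F = I
φ -> (χ <-> φ) = F -> I = T  [~F | I]
(φ -> (χ <-> φ)) | ψ = T | T = T
~((φ -> (χ <-> φ)) | ψ) = ~T = F
~~((φ -> (χ <-> φ)) | ψ) = ~F = T

T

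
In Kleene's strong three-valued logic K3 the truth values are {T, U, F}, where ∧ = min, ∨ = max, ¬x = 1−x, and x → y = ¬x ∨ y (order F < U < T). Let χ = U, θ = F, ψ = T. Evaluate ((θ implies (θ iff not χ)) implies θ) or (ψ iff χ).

not χ = not U = U
θ iff not χ = F iff U = U
θ implies (θ iff not χ) = F implies U = T  [not F or U]
(θ implies (θ iff not χ)) implies θ = T implies F = F
ψ iff χ = T iff U = U
((θ implies (θ iff not χ)) implies θ) or (ψ iff χ) = F or U = U

U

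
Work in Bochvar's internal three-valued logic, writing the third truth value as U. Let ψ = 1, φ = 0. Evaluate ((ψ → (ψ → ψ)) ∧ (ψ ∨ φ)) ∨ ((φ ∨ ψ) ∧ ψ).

ψ → ψ = 1 → 1 = 1
ψ → (ψ → ψ) = 1 → 1 = 1
ψ ∨ φ = 1 ∨ 0 = 1
(ψ → (ψ → ψ)) ∧ (ψ ∨ φ) = 1 ∧ 1 = 1
φ ∨ ψ = 0 ∨ 1 = 1
(φ ∨ ψ) ∧ ψ = 1 ∧ 1 = 1
((ψ → (ψ → ψ)) ∧ (ψ ∨ φ)) ∨ ((φ ∨ ψ) ∧ ψ) = 1 ∨ 1 = 1

1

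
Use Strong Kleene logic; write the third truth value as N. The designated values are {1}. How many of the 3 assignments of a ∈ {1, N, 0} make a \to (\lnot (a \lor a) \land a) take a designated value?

a=1: 0 ·
a=N: N ·
a=0: 1 ✓

1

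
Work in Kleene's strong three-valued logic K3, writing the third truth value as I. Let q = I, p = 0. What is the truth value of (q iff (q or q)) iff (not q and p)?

I

q or q = I or I = I
q iff (q or q) = I iff I = I
not q = not I = I
not q and p = I and 0 = 0
(q iff (q or q)) iff (not q and p) = I iff 0 = I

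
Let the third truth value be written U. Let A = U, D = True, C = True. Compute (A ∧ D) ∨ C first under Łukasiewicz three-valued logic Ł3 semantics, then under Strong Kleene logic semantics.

True; True

In Łukasiewicz three-valued logic Ł3: A ∧ D = U ∧ True = U
(A ∧ D) ∨ C = U ∨ True = True
In Strong Kleene logic: A ∧ D = U ∧ True = U
(A ∧ D) ∨ C = U ∨ True = True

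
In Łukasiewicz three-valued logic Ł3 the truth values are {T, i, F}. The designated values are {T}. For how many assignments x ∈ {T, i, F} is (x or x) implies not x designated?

2

x=T: F ·
x=i: T ✓
x=F: T ✓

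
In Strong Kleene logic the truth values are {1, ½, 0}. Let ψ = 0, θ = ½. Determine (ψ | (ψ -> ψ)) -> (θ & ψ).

0

ψ -> ψ = 0 -> 0 = 1
ψ | (ψ -> ψ) = 0 | 1 = 1
θ & ψ = ½ & 0 = 0
(ψ | (ψ -> ψ)) -> (θ & ψ) = 1 -> 0 = 0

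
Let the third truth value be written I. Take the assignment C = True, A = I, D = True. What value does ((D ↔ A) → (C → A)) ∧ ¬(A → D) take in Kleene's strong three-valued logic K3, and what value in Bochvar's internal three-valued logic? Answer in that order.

False; I

In Kleene's strong three-valued logic K3: D ↔ A = True ↔ I = I
C → A = True → I = I  [¬True ∨ I]
(D ↔ A) → (C → A) = I → I = I
A → D = I → True = True
¬(A → D) = ¬True = False
((D ↔ A) → (C → A)) ∧ ¬(A → D) = I ∧ False = False
In Bochvar's internal three-valued logic: D ↔ A = True ↔ I = I
C → A = True → I = I  [any arg is the third value ⇒ result is the third value]
(D ↔ A) → (C → A) = I → I = I
A → D = I → True = I
¬(A → D) = ¬I = I
((D ↔ A) → (C → A)) ∧ ¬(A → D) = I ∧ I = I
They differ because Kleene's strong three-valued logic K3 and Bochvar's internal three-valued logic treat I differently under the binary connectives.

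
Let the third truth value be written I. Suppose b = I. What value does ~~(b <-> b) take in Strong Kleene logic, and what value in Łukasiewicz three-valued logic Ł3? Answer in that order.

In Strong Kleene logic: b <-> b = I <-> I = I
~(b <-> b) = ~I = I
~~(b <-> b) = ~I = I
In Łukasiewicz three-valued logic Ł3: b <-> b = I <-> I = ⊤  [1 − |½−½|]
~(b <-> b) = ~⊤ = ⊥
~~(b <-> b) = ~⊥ = ⊤
They differ because Strong Kleene logic and Łukasiewicz three-valued logic Ł3 treat I differently under implication.

I; ⊤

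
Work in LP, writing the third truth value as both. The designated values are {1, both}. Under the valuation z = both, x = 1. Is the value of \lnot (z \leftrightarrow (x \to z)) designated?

Yes

x \to z = 1 \to both = both  [\lnot 1 \lor both]
z \leftrightarrow (x \to z) = both \leftrightarrow both = both
\lnot (z \leftrightarrow (x \to z)) = \lnot both = both
both ∈ {1, both}.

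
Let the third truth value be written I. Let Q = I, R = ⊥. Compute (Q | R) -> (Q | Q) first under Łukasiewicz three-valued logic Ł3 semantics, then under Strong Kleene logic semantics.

In Łukasiewicz three-valued logic Ł3: Q | R = I | ⊥ = I
Q | Q = I | I = I
(Q | R) -> (Q | Q) = I -> I = ⊤  [min(1, 1−½+½)]
In Strong Kleene logic: Q | R = I | ⊥ = I
Q | Q = I | I = I
(Q | R) -> (Q | Q) = I -> I = I  [~I | I]
They differ because Łukasiewicz three-valued logic Ł3 and Strong Kleene logic treat I differently under implication.

⊤; I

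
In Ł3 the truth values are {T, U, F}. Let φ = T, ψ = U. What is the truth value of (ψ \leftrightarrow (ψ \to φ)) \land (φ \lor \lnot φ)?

U

ψ \to φ = U \to T = T  [min(1, 1−½+1)]
ψ \leftrightarrow (ψ \to φ) = U \leftrightarrow T = U
\lnot φ = \lnot T = F
φ \lor \lnot φ = T \lor F = T
(ψ \leftrightarrow (ψ \to φ)) \land (φ \lor \lnot φ) = U \land T = U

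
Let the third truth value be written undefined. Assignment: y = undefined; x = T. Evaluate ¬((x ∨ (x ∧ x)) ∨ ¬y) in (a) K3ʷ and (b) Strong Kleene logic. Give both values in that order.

In K3ʷ: x ∧ x = T ∧ T = T
x ∨ (x ∧ x) = T ∨ T = T
¬y = ¬undefined = undefined
(x ∨ (x ∧ x)) ∨ ¬y = T ∨ undefined = undefined
¬((x ∨ (x ∧ x)) ∨ ¬y) = ¬undefined = undefined
In Strong Kleene logic: x ∧ x = T ∧ T = T
x ∨ (x ∧ x) = T ∨ T = T
¬y = ¬undefined = undefined
(x ∨ (x ∧ x)) ∨ ¬y = T ∨ undefined = T
¬((x ∨ (x ∧ x)) ∨ ¬y) = ¬T = F
They differ because K3ʷ and Strong Kleene logic treat undefined differently under the binary connectives.

undefined; F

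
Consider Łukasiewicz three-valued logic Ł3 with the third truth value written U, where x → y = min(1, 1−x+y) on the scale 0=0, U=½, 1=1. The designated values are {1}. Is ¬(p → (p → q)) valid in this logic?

No

Countermodel: p=1, q=1 gives 0, which is not designated.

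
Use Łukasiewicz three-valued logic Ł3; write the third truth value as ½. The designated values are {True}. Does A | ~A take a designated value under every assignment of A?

Countermodel: A=½ gives ½, which is not designated.

No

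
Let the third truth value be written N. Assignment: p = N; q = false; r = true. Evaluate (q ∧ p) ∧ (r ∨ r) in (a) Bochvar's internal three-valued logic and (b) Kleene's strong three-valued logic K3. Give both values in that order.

N; false

In Bochvar's internal three-valued logic: q ∧ p = false ∧ N = N
r ∨ r = true ∨ true = true
(q ∧ p) ∧ (r ∨ r) = N ∧ true = N
In Kleene's strong three-valued logic K3: q ∧ p = false ∧ N = false
r ∨ r = true ∨ true = true
(q ∧ p) ∧ (r ∨ r) = false ∧ true = false
They differ because Bochvar's internal three-valued logic and Kleene's strong three-valued logic K3 treat N differently under the binary connectives.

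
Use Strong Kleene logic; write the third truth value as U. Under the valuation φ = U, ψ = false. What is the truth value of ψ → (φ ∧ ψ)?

φ ∧ ψ = U ∧ false = false
ψ → (φ ∧ ψ) = false → false = true

true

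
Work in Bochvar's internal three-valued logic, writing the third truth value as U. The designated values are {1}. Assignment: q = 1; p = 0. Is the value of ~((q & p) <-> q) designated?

q & p = 1 & 0 = 0
(q & p) <-> q = 0 <-> 1 = 0
~((q & p) <-> q) = ~0 = 1
1 ∈ {1}.

Yes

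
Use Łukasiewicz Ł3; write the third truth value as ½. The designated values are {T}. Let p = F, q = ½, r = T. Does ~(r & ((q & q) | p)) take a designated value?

No

q & q = ½ & ½ = ½
(q & q) | p = ½ | F = ½
r & ((q & q) | p) = T & ½ = ½
~(r & ((q & q) | p)) = ~½ = ½
½ ∉ {T}.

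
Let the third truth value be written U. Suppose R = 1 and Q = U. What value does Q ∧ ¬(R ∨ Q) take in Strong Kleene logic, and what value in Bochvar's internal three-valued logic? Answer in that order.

0; U

In Strong Kleene logic: R ∨ Q = 1 ∨ U = 1
¬(R ∨ Q) = ¬1 = 0
Q ∧ ¬(R ∨ Q) = U ∧ 0 = 0
In Bochvar's internal three-valued logic: R ∨ Q = 1 ∨ U = U
¬(R ∨ Q) = ¬U = U
Q ∧ ¬(R ∨ Q) = U ∧ U = U
They differ because Strong Kleene logic and Bochvar's internal three-valued logic treat U differently under the binary connectives.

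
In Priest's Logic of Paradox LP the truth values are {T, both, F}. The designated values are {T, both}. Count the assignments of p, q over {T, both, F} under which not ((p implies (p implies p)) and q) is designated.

7

Of the 9 assignments, 7 give a value in {T, both}.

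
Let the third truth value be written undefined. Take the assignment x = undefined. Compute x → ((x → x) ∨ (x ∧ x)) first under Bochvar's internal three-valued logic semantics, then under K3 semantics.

undefined; undefined

In Bochvar's internal three-valued logic: x → x = undefined → undefined = undefined
x ∧ x = undefined ∧ undefined = undefined
(x → x) ∨ (x ∧ x) = undefined ∨ undefined = undefined
x → ((x → x) ∨ (x ∧ x)) = undefined → undefined = undefined
In K3: x → x = undefined → undefined = undefined  [¬undefined ∨ undefined]
x ∧ x = undefined ∧ undefined = undefined
(x → x) ∨ (x ∧ x) = undefined ∨ undefined = undefined
x → ((x → x) ∨ (x ∧ x)) = undefined → undefined = undefined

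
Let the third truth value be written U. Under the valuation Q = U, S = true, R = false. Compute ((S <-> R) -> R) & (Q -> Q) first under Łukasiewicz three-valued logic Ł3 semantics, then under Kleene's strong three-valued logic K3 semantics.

In Łukasiewicz three-valued logic Ł3: S <-> R = true <-> false = false
(S <-> R) -> R = false -> false = true
Q -> Q = U -> U = true  [min(1, 1−½+½)]
((S <-> R) -> R) & (Q -> Q) = true & true = true
In Kleene's strong three-valued logic K3: S <-> R = true <-> false = false
(S <-> R) -> R = false -> false = true
Q -> Q = U -> U = U  [~U | U]
((S <-> R) -> R) & (Q -> Q) = true & U = U
They differ because Łukasiewicz three-valued logic Ł3 and Kleene's strong three-valued logic K3 treat U differently under implication.

true; U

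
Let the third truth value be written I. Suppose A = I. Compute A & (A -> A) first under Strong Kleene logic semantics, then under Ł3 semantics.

In Strong Kleene logic: A -> A = I -> I = I  [~I | I]
A & (A -> A) = I & I = I
In Ł3: A -> A = I -> I = True  [min(1, 1−½+½)]
A & (A -> A) = I & True = I

I; I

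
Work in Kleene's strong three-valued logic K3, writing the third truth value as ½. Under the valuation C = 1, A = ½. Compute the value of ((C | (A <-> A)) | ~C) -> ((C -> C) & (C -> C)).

A <-> A = ½ <-> ½ = ½
C | (A <-> A) = 1 | ½ = 1
~C = ~1 = 0
(C | (A <-> A)) | ~C = 1 | 0 = 1
C -> C = 1 -> 1 = 1
C -> C = 1 -> 1 = 1
(C -> C) & (C -> C) = 1 & 1 = 1
((C | (A <-> A)) | ~C) -> ((C -> C) & (C -> C)) = 1 -> 1 = 1

1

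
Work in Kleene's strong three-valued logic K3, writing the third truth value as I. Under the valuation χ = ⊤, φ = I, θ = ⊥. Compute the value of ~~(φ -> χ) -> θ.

⊥

φ -> χ = I -> ⊤ = ⊤
~(φ -> χ) = ~⊤ = ⊥
~~(φ -> χ) = ~⊥ = ⊤
~~(φ -> χ) -> θ = ⊤ -> ⊥ = ⊥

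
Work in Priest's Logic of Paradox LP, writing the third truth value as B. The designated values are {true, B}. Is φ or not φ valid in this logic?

Every assignment of φ over {true, B, false} gives a value in {true, B}.
In particular, with φ=B: φ or not φ = B.

Yes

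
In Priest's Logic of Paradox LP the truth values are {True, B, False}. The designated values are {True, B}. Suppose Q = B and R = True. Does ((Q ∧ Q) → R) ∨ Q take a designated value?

Yes

Q ∧ Q = B ∧ B = B
(Q ∧ Q) → R = B → True = True  [¬B ∨ True]
((Q ∧ Q) → R) ∨ Q = True ∨ B = True
True ∈ {True, B}.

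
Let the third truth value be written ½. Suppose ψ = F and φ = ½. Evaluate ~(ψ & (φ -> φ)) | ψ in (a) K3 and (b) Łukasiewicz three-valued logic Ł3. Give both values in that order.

T; T

In K3: φ -> φ = ½ -> ½ = ½  [~½ | ½]
ψ & (φ -> φ) = F & ½ = F
~(ψ & (φ -> φ)) = ~F = T
~(ψ & (φ -> φ)) | ψ = T | F = T
In Łukasiewicz three-valued logic Ł3: φ -> φ = ½ -> ½ = T
ψ & (φ -> φ) = F & T = F
~(ψ & (φ -> φ)) = ~F = T
~(ψ & (φ -> φ)) | ψ = T | F = T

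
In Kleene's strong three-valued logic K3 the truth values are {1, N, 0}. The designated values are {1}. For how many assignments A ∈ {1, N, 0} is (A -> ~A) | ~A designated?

1

A=1: 0 ·
A=N: N ·
A=0: 1 ✓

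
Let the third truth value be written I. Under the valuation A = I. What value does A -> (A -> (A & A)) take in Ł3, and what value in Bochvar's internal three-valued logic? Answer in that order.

In Ł3: A & A = I & I = I
A -> (A & A) = I -> I = True
A -> (A -> (A & A)) = I -> True = True
In Bochvar's internal three-valued logic: A & A = I & I = I
A -> (A & A) = I -> I = I  [any arg is the third value ⇒ result is the third value]
A -> (A -> (A & A)) = I -> I = I
They differ because Ł3 and Bochvar's internal three-valued logic treat I differently under the binary connectives.

True; I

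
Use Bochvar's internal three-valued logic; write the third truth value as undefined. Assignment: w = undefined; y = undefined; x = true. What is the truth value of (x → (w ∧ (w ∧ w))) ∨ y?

undefined

w ∧ w = undefined ∧ undefined = undefined
w ∧ (w ∧ w) = undefined ∧ undefined = undefined
x → (w ∧ (w ∧ w)) = true → undefined = undefined  [any arg is the third value ⇒ result is the third value]
(x → (w ∧ (w ∧ w))) ∨ y = undefined ∨ undefined = undefined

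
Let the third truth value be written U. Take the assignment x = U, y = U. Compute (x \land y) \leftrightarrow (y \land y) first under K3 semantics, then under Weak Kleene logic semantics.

U; U

In K3: x \land y = U \land U = U
y \land y = U \land U = U
(x \land y) \leftrightarrow (y \land y) = U \leftrightarrow U = U
In Weak Kleene logic: x \land y = U \land U = U
y \land y = U \land U = U
(x \land y) \leftrightarrow (y \land y) = U \leftrightarrow U = U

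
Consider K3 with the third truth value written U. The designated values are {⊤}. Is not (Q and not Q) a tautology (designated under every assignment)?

No

Countermodel: Q=U gives U, which is not designated.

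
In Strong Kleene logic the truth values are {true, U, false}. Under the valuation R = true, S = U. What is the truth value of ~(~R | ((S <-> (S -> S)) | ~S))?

U

~R = ~true = false
S -> S = U -> U = U  [~U | U]
S <-> (S -> S) = U <-> U = U
~S = ~U = U
(S <-> (S -> S)) | ~S = U | U = U
~R | ((S <-> (S -> S)) | ~S) = false | U = U
~(~R | ((S <-> (S -> S)) | ~S)) = ~U = U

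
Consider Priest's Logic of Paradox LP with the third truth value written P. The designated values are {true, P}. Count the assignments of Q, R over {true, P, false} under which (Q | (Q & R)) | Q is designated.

Of the 9 assignments, 6 give a value in {true, P}.

6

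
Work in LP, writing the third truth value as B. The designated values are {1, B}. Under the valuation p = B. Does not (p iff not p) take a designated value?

not p = not B = B
p iff not p = B iff B = B
not (p iff not p) = not B = B
B ∈ {1, B}.

Yes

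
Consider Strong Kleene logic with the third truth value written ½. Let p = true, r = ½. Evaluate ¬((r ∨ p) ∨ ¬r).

false

r ∨ p = ½ ∨ true = true
¬r = ¬½ = ½
(r ∨ p) ∨ ¬r = true ∨ ½ = true
¬((r ∨ p) ∨ ¬r) = ¬true = false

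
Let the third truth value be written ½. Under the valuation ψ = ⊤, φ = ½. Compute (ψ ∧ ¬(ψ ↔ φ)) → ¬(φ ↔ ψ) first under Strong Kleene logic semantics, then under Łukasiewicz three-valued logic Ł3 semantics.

In Strong Kleene logic: ψ ↔ φ = ⊤ ↔ ½ = ½
¬(ψ ↔ φ) = ¬½ = ½
ψ ∧ ¬(ψ ↔ φ) = ⊤ ∧ ½ = ½
φ ↔ ψ = ½ ↔ ⊤ = ½
¬(φ ↔ ψ) = ¬½ = ½
(ψ ∧ ¬(ψ ↔ φ)) → ¬(φ ↔ ψ) = ½ → ½ = ½
In Łukasiewicz three-valued logic Ł3: ψ ↔ φ = ⊤ ↔ ½ = ½  [1 − |1−½|]
¬(ψ ↔ φ) = ¬½ = ½
ψ ∧ ¬(ψ ↔ φ) = ⊤ ∧ ½ = ½
φ ↔ ψ = ½ ↔ ⊤ = ½
¬(φ ↔ ψ) = ¬½ = ½
(ψ ∧ ¬(ψ ↔ φ)) → ¬(φ ↔ ψ) = ½ → ½ = ⊤
They differ because Strong Kleene logic and Łukasiewicz three-valued logic Ł3 treat ½ differently under implication.

½; ⊤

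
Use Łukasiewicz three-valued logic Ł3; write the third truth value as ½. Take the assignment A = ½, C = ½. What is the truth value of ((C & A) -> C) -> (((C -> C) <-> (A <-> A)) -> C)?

½

C & A = ½ & ½ = ½
(C & A) -> C = ½ -> ½ = true  [min(1, 1−½+½)]
C -> C = ½ -> ½ = true
A <-> A = ½ <-> ½ = true
(C -> C) <-> (A <-> A) = true <-> true = true
((C -> C) <-> (A <-> A)) -> C = true -> ½ = ½
((C & A) -> C) -> (((C -> C) <-> (A <-> A)) -> C) = true -> ½ = ½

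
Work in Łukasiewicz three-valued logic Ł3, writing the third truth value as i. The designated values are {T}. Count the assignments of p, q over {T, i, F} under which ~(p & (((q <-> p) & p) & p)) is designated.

4

Designated under: (p=T, q=F); (p=F, q=T); (p=F, q=i); (p=F, q=F).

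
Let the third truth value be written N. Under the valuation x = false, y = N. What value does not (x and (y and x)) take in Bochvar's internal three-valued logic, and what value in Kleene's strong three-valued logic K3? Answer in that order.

In Bochvar's internal three-valued logic: y and x = N and false = N
x and (y and x) = false and N = N
not (x and (y and x)) = not N = N
In Kleene's strong three-valued logic K3: y and x = N and false = false
x and (y and x) = false and false = false
not (x and (y and x)) = not false = true
They differ because Bochvar's internal three-valued logic and Kleene's strong three-valued logic K3 treat N differently under the binary connectives.

N; true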